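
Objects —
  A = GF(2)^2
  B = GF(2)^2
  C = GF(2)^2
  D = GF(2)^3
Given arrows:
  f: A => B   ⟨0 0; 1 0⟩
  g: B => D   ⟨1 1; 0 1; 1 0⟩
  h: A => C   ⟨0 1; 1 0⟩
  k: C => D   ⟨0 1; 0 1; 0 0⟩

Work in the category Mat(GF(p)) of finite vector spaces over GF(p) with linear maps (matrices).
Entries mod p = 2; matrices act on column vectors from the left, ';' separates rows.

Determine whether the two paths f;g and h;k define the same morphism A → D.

Answer: COMMUTES

Work:
1) trace f;g:
  e0=⟨1,0⟩ f=>⟨0,1⟩ g=>⟨1,1,0⟩
  e1=⟨0,1⟩ f=>⟨0,0⟩ g=>⟨0,0,0⟩
  result₁ = ⟨1 0; 1 0; 0 0⟩
2) trace h;k:
  e0=⟨1,0⟩ h=>⟨0,1⟩ k=>⟨1,1,0⟩
  e1=⟨0,1⟩ h=>⟨1,0⟩ k=>⟨0,0,0⟩
  result₂ = ⟨1 0; 1 0; 0 0⟩
Equal? equal; square commutes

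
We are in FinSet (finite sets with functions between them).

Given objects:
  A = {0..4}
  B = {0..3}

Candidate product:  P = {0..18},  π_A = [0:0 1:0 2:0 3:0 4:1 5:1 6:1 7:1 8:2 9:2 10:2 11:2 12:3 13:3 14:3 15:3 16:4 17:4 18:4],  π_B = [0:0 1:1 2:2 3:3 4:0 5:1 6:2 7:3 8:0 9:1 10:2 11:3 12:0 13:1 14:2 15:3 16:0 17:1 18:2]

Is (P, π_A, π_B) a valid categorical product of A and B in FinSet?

Answer: NOT A VALID PRODUCT — |P|=19 ≠ |A|·|B|=20

Derivation:
|A|·|B| = 5·4 = 20;  |P| = 19
  → cardinalities differ; no bijection possible.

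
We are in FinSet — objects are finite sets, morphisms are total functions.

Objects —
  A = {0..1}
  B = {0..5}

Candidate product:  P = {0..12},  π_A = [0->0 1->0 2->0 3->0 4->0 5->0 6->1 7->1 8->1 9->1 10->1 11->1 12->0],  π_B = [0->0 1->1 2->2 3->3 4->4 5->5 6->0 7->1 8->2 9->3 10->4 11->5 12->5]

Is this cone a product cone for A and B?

|A|·|B| = 2·6 = 12;  |P| = 13
  → cardinalities differ; no bijection possible.

Answer: NOT A VALID PRODUCT — |P|=13 ≠ |A|·|B|=12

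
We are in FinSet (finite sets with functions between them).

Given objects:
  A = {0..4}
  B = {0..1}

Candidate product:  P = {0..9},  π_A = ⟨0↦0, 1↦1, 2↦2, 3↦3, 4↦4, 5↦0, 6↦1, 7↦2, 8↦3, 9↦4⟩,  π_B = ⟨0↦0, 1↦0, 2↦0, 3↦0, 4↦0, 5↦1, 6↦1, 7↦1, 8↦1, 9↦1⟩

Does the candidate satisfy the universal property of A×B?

|A|·|B| = 5·2 = 10;  |P| = 10
Check the pairing map k ↦ (π_A(k), π_B(k)):
  0 ↦ (0,0)
  1 ↦ (1,0)
  2 ↦ (2,0)
  3 ↦ (3,0)
  4 ↦ (4,0)
  5 ↦ (0,1)
  6 ↦ (1,1)
  7 ↦ (2,1)
  8 ↦ (3,1)
  9 ↦ (4,1)
distinct pairs in image: 10 / 10 needed
  → bijection onto A×B; projections well-typed.

Answer: VALID PRODUCT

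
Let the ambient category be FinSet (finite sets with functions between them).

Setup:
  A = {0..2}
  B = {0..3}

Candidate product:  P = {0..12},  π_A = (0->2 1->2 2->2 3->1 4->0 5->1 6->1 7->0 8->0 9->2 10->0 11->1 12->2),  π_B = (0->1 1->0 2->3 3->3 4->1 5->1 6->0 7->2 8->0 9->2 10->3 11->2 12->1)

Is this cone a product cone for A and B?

Answer: NOT A VALID PRODUCT — |P|=13 ≠ |A|·|B|=12

Derivation:
|A|·|B| = 3·4 = 12;  |P| = 13
  → cardinalities differ; no bijection possible.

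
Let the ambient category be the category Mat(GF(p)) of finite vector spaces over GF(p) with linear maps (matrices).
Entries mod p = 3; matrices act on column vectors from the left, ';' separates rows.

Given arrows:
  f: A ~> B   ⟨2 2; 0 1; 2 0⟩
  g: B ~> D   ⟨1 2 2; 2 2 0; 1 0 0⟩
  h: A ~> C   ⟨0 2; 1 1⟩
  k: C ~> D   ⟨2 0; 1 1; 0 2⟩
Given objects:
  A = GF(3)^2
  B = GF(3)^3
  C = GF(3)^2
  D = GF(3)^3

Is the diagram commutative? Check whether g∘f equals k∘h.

1) trace f;g:
  e0=(1,0) f~>(2,0,2) g~>(0,1,2)
  e1=(0,1) f~>(2,1,0) g~>(1,0,2)
  result₁ = ⟨0 1; 1 0; 2 2⟩
2) trace h;k:
  e0=(1,0) h~>(0,1) k~>(0,1,2)
  e1=(0,1) h~>(2,1) k~>(1,0,2)
  result₂ = ⟨0 1; 1 0; 2 2⟩
Equal? equal; square commutes

Answer: COMMUTES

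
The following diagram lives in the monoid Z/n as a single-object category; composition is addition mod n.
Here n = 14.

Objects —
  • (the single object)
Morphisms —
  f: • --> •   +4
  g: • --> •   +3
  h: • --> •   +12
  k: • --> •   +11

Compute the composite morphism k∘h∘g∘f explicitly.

Answer: +2

Trace:
  0 +4≡4 +3≡7 +12≡5 +11≡2  (mod 14)
⟦path⟧: +2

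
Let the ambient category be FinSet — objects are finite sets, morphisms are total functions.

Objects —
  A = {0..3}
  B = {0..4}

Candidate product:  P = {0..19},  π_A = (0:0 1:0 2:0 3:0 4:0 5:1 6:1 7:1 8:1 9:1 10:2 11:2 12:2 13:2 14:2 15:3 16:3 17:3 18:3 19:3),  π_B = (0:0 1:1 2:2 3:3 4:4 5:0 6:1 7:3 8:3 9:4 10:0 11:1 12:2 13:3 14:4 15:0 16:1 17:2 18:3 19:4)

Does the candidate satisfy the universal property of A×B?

|A|·|B| = 4·5 = 20;  |P| = 20
Check the pairing map k ↦ (π_A(k), π_B(k)):
  0 : (0,0)
  1 : (0,1)
  2 : (0,2)
  3 : (0,3)
  4 : (0,4)
  5 : (1,0)
  6 : (1,1)
  7 : (1,3)
  8 : (1,3)  ✗ repeats pair of k=7
  9 : (1,4)
  10 : (2,0)
  11 : (2,1)
  12 : (2,2)
  13 : (2,3)
  14 : (2,4)
  15 : (3,0)
  16 : (3,1)
  17 : (3,2)
  18 : (3,3)
  19 : (3,4)
distinct pairs in image: 19 / 20 needed
  → (1,3) hit at k=7 and k=8

Answer: NOT A VALID PRODUCT — duplicate pair at indices 8,7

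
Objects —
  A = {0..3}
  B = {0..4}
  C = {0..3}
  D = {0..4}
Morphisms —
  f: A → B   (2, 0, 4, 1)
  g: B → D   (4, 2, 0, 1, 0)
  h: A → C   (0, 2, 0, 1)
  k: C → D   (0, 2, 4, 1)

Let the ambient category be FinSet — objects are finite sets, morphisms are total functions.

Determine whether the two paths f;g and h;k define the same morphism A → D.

Along f;g (path 1):
  0 f→2 g→0
  1 f→0 g→4
  2 f→4 g→0
  3 f→1 g→2
  composite₁ = (0, 4, 0, 2)
Along h;k (path 2):
  0 h→0 k→0
  1 h→2 k→4
  2 h→0 k→0
  3 h→1 k→2
  composite₂ = (0, 4, 0, 2)
Equal? equal; square commutes

Answer: COMMUTES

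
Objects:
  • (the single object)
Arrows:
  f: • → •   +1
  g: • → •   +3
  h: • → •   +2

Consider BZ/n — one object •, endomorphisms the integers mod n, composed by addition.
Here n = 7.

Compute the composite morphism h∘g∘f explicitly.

  0 +1≡1 +3≡4 +2≡6  (mod 7)
⟦path⟧: +6

Answer: +6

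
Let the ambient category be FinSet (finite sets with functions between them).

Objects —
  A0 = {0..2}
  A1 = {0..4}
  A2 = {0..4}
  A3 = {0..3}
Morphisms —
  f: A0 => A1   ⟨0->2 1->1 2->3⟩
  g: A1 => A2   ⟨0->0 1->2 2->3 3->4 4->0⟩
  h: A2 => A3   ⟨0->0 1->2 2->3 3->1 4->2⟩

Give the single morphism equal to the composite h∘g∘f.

  0 f=>2 g=>3 h=>1
  1 f=>1 g=>2 h=>3
  2 f=>3 g=>4 h=>2
composite: ⟨0->1 1->3 2->2⟩

Answer: ⟨0->1 1->3 2->2⟩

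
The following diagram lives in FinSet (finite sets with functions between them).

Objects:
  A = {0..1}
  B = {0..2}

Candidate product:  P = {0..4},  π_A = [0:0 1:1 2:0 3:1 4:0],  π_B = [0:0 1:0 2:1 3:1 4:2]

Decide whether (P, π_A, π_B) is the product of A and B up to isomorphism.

Answer: NOT A VALID PRODUCT — |P|=5 ≠ |A|·|B|=6

Derivation:
|A|·|B| = 2·3 = 6;  |P| = 5
  → cardinalities differ; no bijection possible.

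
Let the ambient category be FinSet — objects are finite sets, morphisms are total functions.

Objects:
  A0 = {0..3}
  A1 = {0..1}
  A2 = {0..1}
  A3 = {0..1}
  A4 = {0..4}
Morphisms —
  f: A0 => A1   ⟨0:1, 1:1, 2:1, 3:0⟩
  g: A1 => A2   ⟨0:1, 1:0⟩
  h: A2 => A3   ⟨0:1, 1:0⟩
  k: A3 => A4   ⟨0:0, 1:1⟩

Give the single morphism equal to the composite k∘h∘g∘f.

  0 f=>1 g=>0 h=>1 k=>1
  1 f=>1 g=>0 h=>1 k=>1
  2 f=>1 g=>0 h=>1 k=>1
  3 f=>0 g=>1 h=>0 k=>0
⟦path⟧: ⟨0:1, 1:1, 2:1, 3:0⟩

Answer: ⟨0:1, 1:1, 2:1, 3:0⟩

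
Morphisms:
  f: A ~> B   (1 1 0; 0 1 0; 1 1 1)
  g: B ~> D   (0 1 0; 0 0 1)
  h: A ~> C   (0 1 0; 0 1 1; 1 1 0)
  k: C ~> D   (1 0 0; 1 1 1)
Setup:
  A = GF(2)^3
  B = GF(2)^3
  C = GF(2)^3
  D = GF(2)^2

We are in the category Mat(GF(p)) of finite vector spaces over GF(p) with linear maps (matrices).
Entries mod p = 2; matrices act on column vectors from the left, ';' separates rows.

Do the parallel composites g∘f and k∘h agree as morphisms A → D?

1) trace f;g:
  e0=(1,0,0) f~>(1,0,1) g~>(0,1)
  e1=(0,1,0) f~>(1,1,1) g~>(1,1)
  e2=(0,0,1) f~>(0,0,1) g~>(0,1)
  ⟦path⟧₁ = (0 1 0; 1 1 1)
2) trace h;k:
  e0=(1,0,0) h~>(0,0,1) k~>(0,1)
  e1=(0,1,0) h~>(1,1,1) k~>(1,1)
  e2=(0,0,1) h~>(0,1,0) k~>(0,1)
  ⟦path⟧₂ = (0 1 0; 1 1 1)
Equal? YES — commutes

Answer: COMMUTES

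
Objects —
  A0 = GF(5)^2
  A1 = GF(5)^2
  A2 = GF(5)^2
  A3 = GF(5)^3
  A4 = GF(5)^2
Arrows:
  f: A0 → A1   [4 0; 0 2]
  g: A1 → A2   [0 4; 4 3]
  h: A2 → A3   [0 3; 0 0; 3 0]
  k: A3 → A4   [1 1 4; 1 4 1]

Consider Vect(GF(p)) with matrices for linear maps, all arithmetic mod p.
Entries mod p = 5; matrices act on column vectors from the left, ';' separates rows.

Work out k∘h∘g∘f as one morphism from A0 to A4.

  e0=[1,0] f→[4,0] g→[0,1] h→[3,0,0] k→[3,3]
  e1=[0,1] f→[0,2] g→[3,1] h→[3,0,4] k→[4,2]
⟦path⟧: [3 4; 3 2]

Answer: [3 4; 3 2]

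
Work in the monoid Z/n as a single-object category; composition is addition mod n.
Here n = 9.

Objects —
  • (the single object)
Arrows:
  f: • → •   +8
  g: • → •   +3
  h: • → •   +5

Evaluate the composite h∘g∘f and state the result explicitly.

Answer: +7

Derivation:
  0 +8≡8 +3≡2 +5≡7  (mod 9)
result: +7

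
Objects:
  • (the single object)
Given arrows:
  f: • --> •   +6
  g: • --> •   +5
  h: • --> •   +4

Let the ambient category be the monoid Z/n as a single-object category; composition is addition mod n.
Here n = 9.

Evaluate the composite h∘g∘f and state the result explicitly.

  0 +6≡6 +5≡2 +4≡6  (mod 9)
composite: +6

Answer: +6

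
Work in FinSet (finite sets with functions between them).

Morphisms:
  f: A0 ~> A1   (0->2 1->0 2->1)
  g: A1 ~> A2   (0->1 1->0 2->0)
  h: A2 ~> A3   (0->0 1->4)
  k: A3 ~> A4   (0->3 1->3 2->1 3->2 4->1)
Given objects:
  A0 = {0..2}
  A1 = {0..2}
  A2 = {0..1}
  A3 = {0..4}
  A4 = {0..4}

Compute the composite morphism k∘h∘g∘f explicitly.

  0 f~>2 g~>0 h~>0 k~>3
  1 f~>0 g~>1 h~>4 k~>1
  2 f~>1 g~>0 h~>0 k~>3
result: (0->3 1->1 2->3)

Answer: (0->3 1->1 2->3)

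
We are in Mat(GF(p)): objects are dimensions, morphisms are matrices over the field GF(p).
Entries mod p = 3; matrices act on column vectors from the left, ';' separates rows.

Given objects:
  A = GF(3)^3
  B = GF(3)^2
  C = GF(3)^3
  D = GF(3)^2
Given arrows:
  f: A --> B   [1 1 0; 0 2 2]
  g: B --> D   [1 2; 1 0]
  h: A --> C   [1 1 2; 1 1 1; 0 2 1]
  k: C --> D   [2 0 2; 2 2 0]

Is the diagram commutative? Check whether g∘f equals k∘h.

Answer: DOES NOT COMMUTE

Work:
Along f;g (path 1):
  e0=⟨1,0,0⟩ f-->⟨1,0⟩ g-->⟨1,1⟩
  e1=⟨0,1,0⟩ f-->⟨1,2⟩ g-->⟨2,1⟩
  e2=⟨0,0,1⟩ f-->⟨0,2⟩ g-->⟨1,0⟩
  ⟦path⟧₁ = [1 2 1; 1 1 0]
Along h;k (path 2):
  e0=⟨1,0,0⟩ h-->⟨1,1,0⟩ k-->⟨2,1⟩
  e1=⟨0,1,0⟩ h-->⟨1,1,2⟩ k-->⟨0,1⟩
  e2=⟨0,0,1⟩ h-->⟨2,1,1⟩ k-->⟨0,0⟩
  ⟦path⟧₂ = [2 0 0; 1 1 0]
Equal? differ; not commutative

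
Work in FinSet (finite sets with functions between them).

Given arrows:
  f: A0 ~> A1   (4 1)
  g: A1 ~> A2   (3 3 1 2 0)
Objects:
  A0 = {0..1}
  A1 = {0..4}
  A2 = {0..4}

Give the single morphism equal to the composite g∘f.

Answer: (0 3)

Work:
  0 f~>4 g~>0
  1 f~>1 g~>3
result: (0 3)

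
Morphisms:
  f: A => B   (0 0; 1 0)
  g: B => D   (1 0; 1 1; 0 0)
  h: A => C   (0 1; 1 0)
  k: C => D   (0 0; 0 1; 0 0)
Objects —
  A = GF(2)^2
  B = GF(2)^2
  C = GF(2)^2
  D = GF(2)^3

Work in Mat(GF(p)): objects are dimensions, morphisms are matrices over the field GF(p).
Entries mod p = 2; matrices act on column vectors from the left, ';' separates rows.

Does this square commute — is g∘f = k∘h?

Along f;g (path 1):
  e0=[1,0] f=>[0,1] g=>[0,1,0]
  e1=[0,1] f=>[0,0] g=>[0,0,0]
  result₁ = (0 0; 1 0; 0 0)
Along h;k (path 2):
  e0=[1,0] h=>[0,1] k=>[0,1,0]
  e1=[0,1] h=>[1,0] k=>[0,0,0]
  result₂ = (0 0; 1 0; 0 0)
Equal? YES — commutes

Answer: COMMUTES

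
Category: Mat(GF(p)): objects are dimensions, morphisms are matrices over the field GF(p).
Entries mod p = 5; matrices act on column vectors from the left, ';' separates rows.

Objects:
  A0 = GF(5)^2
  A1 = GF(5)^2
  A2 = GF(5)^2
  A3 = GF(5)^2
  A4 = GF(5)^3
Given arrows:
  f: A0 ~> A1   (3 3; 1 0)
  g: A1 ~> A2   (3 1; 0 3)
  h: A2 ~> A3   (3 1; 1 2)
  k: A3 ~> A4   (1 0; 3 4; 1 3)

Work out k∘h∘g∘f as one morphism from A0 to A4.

Answer: (3 2; 3 2; 1 4)

Derivation:
  e0=[1,0] f~>[3,1] g~>[0,3] h~>[3,1] k~>[3,3,1]
  e1=[0,1] f~>[3,0] g~>[4,0] h~>[2,4] k~>[2,2,4]
composite: (3 2; 3 2; 1 4)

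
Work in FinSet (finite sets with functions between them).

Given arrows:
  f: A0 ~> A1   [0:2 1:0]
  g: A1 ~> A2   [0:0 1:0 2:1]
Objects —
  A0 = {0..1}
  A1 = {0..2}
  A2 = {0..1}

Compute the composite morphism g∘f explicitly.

Answer: [0:1 1:0]

Work:
  0 f~>2 g~>1
  1 f~>0 g~>0
composite: [0:1 1:0]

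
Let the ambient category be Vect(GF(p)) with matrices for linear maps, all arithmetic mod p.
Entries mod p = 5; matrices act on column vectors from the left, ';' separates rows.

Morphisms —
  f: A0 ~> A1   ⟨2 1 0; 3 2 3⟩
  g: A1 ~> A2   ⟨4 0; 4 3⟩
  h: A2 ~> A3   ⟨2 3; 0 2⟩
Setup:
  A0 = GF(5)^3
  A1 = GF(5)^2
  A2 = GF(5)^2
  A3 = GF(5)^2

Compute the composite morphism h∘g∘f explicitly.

Answer: ⟨2 3 2; 4 0 3⟩

Trace:
  e0=[1,0,0] f~>[2,3] g~>[3,2] h~>[2,4]
  e1=[0,1,0] f~>[1,2] g~>[4,0] h~>[3,0]
  e2=[0,0,1] f~>[0,3] g~>[0,4] h~>[2,3]
result: ⟨2 3 2; 4 0 3⟩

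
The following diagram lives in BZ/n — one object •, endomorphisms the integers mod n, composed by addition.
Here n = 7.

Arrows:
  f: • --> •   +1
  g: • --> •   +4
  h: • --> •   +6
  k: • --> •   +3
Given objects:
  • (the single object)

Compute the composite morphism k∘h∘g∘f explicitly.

Answer: +0

Work:
  0 +1≡1 +4≡5 +6≡4 +3≡0  (mod 7)
result: +0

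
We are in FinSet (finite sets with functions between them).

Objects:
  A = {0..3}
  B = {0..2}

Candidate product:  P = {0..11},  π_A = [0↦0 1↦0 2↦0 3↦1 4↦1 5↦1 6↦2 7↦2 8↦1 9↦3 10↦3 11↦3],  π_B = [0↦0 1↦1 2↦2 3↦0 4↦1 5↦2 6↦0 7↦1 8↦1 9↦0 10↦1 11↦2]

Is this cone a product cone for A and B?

|A|·|B| = 4·3 = 12;  |P| = 12
Check the pairing map k ↦ (π_A(k), π_B(k)):
  0 ↦ (0,0)
  1 ↦ (0,1)
  2 ↦ (0,2)
  3 ↦ (1,0)
  4 ↦ (1,1)
  5 ↦ (1,2)
  6 ↦ (2,0)
  7 ↦ (2,1)
  8 ↦ (1,1)  ✗ repeats pair of k=4
  9 ↦ (3,0)
  10 ↦ (3,1)
  11 ↦ (3,2)
distinct pairs in image: 11 / 12 needed
  → (1,1) hit at k=4 and k=8

Answer: NOT A VALID PRODUCT — duplicate pair at indices 4,8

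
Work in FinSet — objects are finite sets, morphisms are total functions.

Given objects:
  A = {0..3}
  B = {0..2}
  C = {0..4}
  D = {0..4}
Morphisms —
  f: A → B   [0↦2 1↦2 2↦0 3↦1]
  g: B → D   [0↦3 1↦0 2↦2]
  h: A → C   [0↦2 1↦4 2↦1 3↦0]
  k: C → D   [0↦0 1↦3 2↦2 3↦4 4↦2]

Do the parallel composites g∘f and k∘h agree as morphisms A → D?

1) trace f;g:
  0 f→2 g→2
  1 f→2 g→2
  2 f→0 g→3
  3 f→1 g→0
  ⟦path⟧₁ = [0↦2 1↦2 2↦3 3↦0]
2) trace h;k:
  0 h→2 k→2
  1 h→4 k→2
  2 h→1 k→3
  3 h→0 k→0
  ⟦path⟧₂ = [0↦2 1↦2 2↦3 3↦0]
Equal? same morphism ✓

Answer: COMMUTES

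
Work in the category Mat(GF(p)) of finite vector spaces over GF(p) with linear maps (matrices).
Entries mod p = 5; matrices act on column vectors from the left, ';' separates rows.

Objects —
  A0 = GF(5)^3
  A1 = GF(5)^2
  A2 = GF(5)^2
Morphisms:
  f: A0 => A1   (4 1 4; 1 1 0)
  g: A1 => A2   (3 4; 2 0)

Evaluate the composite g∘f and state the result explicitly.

Answer: (1 2 2; 3 2 3)

Derivation:
  e0=[1,0,0] f=>[4,1] g=>[1,3]
  e1=[0,1,0] f=>[1,1] g=>[2,2]
  e2=[0,0,1] f=>[4,0] g=>[2,3]
result: (1 2 2; 3 2 3)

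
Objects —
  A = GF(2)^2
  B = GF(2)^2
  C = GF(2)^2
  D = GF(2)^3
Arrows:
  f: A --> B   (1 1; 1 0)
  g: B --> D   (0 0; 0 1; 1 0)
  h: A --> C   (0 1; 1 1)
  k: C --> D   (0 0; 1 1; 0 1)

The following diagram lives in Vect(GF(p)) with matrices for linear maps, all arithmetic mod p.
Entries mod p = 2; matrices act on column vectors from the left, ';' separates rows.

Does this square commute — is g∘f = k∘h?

Answer: COMMUTES

Derivation:
1) trace f;g:
  e0=[1,0] f-->[1,1] g-->[0,1,1]
  e1=[0,1] f-->[1,0] g-->[0,0,1]
  composite₁ = (0 0; 1 0; 1 1)
2) trace h;k:
  e0=[1,0] h-->[0,1] k-->[0,1,1]
  e1=[0,1] h-->[1,1] k-->[0,0,1]
  composite₂ = (0 0; 1 0; 1 1)
Equal? same morphism ✓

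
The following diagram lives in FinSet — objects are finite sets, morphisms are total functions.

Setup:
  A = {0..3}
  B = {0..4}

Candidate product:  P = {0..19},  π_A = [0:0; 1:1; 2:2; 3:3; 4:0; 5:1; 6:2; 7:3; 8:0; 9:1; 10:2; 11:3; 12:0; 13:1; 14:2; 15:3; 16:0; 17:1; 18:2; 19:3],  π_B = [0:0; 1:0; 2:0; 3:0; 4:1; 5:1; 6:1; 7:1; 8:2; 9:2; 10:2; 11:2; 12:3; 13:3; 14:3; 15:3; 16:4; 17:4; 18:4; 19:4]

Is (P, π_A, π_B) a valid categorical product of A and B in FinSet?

|A|·|B| = 4·5 = 20;  |P| = 20
Check the pairing map k ↦ (π_A(k), π_B(k)):
  0 : (0,0)
  1 : (1,0)
  2 : (2,0)
  3 : (3,0)
  4 : (0,1)
  5 : (1,1)
  6 : (2,1)
  7 : (3,1)
  8 : (0,2)
  9 : (1,2)
  10 : (2,2)
  11 : (3,2)
  12 : (0,3)
  13 : (1,3)
  14 : (2,3)
  15 : (3,3)
  16 : (0,4)
  17 : (1,4)
  18 : (2,4)
  19 : (3,4)
distinct pairs in image: 20 / 20 needed
  → bijection onto A×B; projections well-typed.

Answer: VALID PRODUCT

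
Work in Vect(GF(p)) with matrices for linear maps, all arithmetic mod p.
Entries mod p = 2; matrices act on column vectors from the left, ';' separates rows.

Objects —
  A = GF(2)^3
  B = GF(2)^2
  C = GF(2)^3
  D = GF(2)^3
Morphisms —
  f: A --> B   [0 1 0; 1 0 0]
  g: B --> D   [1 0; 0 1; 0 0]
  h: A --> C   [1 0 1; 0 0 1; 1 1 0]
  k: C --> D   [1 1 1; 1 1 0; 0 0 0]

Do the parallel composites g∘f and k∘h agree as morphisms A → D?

1) trace f;g:
  e0=⟨1,0,0⟩ f-->⟨0,1⟩ g-->⟨0,1,0⟩
  e1=⟨0,1,0⟩ f-->⟨1,0⟩ g-->⟨1,0,0⟩
  e2=⟨0,0,1⟩ f-->⟨0,0⟩ g-->⟨0,0,0⟩
  composite₁ = [0 1 0; 1 0 0; 0 0 0]
2) trace h;k:
  e0=⟨1,0,0⟩ h-->⟨1,0,1⟩ k-->⟨0,1,0⟩
  e1=⟨0,1,0⟩ h-->⟨0,0,1⟩ k-->⟨1,0,0⟩
  e2=⟨0,0,1⟩ h-->⟨1,1,0⟩ k-->⟨0,0,0⟩
  composite₂ = [0 1 0; 1 0 0; 0 0 0]
Equal? same morphism ✓

Answer: COMMUTES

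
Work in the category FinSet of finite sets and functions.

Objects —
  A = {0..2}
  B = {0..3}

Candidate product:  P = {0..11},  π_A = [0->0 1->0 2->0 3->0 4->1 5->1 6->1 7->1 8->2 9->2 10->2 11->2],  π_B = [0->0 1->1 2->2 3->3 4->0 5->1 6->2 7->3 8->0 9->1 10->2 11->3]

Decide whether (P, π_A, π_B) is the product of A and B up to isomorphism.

Answer: VALID PRODUCT

Trace:
|A|·|B| = 3·4 = 12;  |P| = 12
Check the pairing map k ↦ (π_A(k), π_B(k)):
  0 -> (0,0)
  1 -> (0,1)
  2 -> (0,2)
  3 -> (0,3)
  4 -> (1,0)
  5 -> (1,1)
  6 -> (1,2)
  7 -> (1,3)
  8 -> (2,0)
  9 -> (2,1)
  10 -> (2,2)
  11 -> (2,3)
distinct pairs in image: 12 / 12 needed
  → bijection onto A×B; projections well-typed.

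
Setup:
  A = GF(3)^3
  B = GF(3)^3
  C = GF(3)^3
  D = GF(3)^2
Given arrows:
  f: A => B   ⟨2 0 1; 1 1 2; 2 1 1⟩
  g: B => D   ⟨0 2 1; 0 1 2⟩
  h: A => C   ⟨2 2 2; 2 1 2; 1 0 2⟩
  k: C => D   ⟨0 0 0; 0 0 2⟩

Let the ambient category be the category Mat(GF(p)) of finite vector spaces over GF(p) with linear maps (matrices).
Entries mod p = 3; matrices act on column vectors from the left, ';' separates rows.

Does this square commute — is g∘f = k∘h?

Answer: DOES NOT COMMUTE

Trace:
Path 1 = f;g:
  e0=[1,0,0] f=>[2,1,2] g=>[1,2]
  e1=[0,1,0] f=>[0,1,1] g=>[0,0]
  e2=[0,0,1] f=>[1,2,1] g=>[2,1]
  result₁ = ⟨1 0 2; 2 0 1⟩
Path 2 = h;k:
  e0=[1,0,0] h=>[2,2,1] k=>[0,2]
  e1=[0,1,0] h=>[2,1,0] k=>[0,0]
  e2=[0,0,1] h=>[2,2,2] k=>[0,1]
  result₂ = ⟨0 0 0; 2 0 1⟩
Equal? differ; not commutative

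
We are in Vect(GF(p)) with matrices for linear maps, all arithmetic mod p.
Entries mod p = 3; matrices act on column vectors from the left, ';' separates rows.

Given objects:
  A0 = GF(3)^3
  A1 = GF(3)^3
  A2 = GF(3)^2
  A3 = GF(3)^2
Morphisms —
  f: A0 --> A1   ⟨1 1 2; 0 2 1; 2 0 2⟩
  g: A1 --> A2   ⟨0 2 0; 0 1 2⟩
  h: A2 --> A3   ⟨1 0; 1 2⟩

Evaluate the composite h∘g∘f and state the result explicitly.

  e0=(1,0,0) f-->(1,0,2) g-->(0,1) h-->(0,2)
  e1=(0,1,0) f-->(1,2,0) g-->(1,2) h-->(1,2)
  e2=(0,0,1) f-->(2,1,2) g-->(2,2) h-->(2,0)
⟦path⟧: ⟨0 1 2; 2 2 0⟩

Answer: ⟨0 1 2; 2 2 0⟩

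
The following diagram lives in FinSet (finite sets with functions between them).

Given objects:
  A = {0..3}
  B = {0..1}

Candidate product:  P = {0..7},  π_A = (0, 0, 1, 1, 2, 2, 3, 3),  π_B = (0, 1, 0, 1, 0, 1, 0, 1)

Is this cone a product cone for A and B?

|A|·|B| = 4·2 = 8;  |P| = 8
Check the pairing map k ↦ (π_A(k), π_B(k)):
  0 : (0,0)
  1 : (0,1)
  2 : (1,0)
  3 : (1,1)
  4 : (2,0)
  5 : (2,1)
  6 : (3,0)
  7 : (3,1)
distinct pairs in image: 8 / 8 needed
  → bijection onto A×B; projections well-typed.

Answer: VALID PRODUCT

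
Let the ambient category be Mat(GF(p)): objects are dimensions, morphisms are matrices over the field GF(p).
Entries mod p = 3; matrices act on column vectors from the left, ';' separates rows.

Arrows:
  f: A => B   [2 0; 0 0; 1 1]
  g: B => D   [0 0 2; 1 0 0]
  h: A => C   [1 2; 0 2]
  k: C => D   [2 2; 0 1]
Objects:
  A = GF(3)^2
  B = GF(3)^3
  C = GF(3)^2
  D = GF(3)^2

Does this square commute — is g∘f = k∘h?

Answer: DOES NOT COMMUTE

Work:
Along f;g (path 1):
  e0=(1,0) f=>(2,0,1) g=>(2,2)
  e1=(0,1) f=>(0,0,1) g=>(2,0)
  composite₁ = [2 2; 2 0]
Along h;k (path 2):
  e0=(1,0) h=>(1,0) k=>(2,0)
  e1=(0,1) h=>(2,2) k=>(2,2)
  composite₂ = [2 2; 0 2]
Equal? distinct morphisms ✗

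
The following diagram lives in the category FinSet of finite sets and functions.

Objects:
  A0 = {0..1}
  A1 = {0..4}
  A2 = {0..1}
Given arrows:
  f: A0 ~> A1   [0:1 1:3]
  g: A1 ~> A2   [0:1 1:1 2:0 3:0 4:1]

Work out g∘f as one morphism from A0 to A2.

Answer: [0:1 1:0]

Work:
  0 f~>1 g~>1
  1 f~>3 g~>0
composite: [0:1 1:0]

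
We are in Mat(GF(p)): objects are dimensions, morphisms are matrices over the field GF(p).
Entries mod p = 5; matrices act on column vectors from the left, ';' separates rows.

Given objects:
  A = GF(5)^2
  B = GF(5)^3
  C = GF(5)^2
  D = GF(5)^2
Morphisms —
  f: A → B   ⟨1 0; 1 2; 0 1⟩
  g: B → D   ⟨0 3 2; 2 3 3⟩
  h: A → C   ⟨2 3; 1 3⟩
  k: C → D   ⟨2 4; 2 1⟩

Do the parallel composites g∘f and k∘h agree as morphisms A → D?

Answer: COMMUTES

Derivation:
Path 1 = f;g:
  e0=[1,0] f→[1,1,0] g→[3,0]
  e1=[0,1] f→[0,2,1] g→[3,4]
  ⟦path⟧₁ = ⟨3 3; 0 4⟩
Path 2 = h;k:
  e0=[1,0] h→[2,1] k→[3,0]
  e1=[0,1] h→[3,3] k→[3,4]
  ⟦path⟧₂ = ⟨3 3; 0 4⟩
Equal? same morphism ✓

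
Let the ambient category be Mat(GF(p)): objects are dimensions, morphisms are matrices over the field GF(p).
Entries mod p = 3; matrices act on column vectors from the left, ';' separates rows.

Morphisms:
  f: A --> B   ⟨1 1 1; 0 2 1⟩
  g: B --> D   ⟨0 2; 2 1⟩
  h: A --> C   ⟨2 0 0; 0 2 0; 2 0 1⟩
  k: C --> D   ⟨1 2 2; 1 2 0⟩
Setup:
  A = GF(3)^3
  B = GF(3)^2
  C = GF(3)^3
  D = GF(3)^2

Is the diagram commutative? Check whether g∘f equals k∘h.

Answer: COMMUTES

Derivation:
1) trace f;g:
  e0=[1,0,0] f-->[1,0] g-->[0,2]
  e1=[0,1,0] f-->[1,2] g-->[1,1]
  e2=[0,0,1] f-->[1,1] g-->[2,0]
  composite₁ = ⟨0 1 2; 2 1 0⟩
2) trace h;k:
  e0=[1,0,0] h-->[2,0,2] k-->[0,2]
  e1=[0,1,0] h-->[0,2,0] k-->[1,1]
  e2=[0,0,1] h-->[0,0,1] k-->[2,0]
  composite₂ = ⟨0 1 2; 2 1 0⟩
Equal? same morphism ✓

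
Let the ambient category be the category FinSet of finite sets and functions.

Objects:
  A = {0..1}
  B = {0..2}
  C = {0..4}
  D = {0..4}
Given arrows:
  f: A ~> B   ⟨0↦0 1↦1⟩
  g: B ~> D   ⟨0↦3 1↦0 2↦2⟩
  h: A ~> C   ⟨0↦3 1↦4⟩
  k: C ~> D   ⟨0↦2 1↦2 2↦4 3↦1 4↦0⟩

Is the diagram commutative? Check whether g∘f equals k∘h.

1) trace f;g:
  0 f~>0 g~>3
  1 f~>1 g~>0
  result₁ = ⟨0↦3 1↦0⟩
2) trace h;k:
  0 h~>3 k~>1
  1 h~>4 k~>0
  result₂ = ⟨0↦1 1↦0⟩
Equal? NO — does not commute

Answer: DOES NOT COMMUTE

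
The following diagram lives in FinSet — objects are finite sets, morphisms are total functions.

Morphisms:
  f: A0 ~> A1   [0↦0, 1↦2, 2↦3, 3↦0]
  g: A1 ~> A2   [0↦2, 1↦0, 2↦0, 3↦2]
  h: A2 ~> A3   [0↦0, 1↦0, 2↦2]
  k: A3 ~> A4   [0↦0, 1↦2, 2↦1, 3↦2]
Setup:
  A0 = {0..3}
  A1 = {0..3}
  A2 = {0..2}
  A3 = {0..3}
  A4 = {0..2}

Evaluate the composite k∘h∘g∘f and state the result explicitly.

Answer: [0↦1, 1↦0, 2↦1, 3↦1]

Trace:
  0 f~>0 g~>2 h~>2 k~>1
  1 f~>2 g~>0 h~>0 k~>0
  2 f~>3 g~>2 h~>2 k~>1
  3 f~>0 g~>2 h~>2 k~>1
result: [0↦1, 1↦0, 2↦1, 3↦1]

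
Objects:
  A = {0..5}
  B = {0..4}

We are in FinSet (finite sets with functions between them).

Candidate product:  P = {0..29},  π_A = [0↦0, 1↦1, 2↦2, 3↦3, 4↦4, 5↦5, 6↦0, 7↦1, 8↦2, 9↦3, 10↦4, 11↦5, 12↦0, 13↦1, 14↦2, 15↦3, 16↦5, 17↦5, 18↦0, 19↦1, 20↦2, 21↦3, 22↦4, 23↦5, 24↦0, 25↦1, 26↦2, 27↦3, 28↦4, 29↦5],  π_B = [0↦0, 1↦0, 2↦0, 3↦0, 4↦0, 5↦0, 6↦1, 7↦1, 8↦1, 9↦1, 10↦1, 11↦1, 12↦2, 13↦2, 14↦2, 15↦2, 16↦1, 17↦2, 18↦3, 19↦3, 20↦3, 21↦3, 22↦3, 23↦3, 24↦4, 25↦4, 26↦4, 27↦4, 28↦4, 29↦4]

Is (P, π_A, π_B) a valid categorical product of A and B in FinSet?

Answer: NOT A VALID PRODUCT — duplicate pair at indices 11,16

Derivation:
|A|·|B| = 6·5 = 30;  |P| = 30
Check the pairing map k ↦ (π_A(k), π_B(k)):
  0 ↦ (0,0)
  1 ↦ (1,0)
  2 ↦ (2,0)
  3 ↦ (3,0)
  4 ↦ (4,0)
  5 ↦ (5,0)
  6 ↦ (0,1)
  7 ↦ (1,1)
  8 ↦ (2,1)
  9 ↦ (3,1)
  10 ↦ (4,1)
  11 ↦ (5,1)
  12 ↦ (0,2)
  13 ↦ (1,2)
  14 ↦ (2,2)
  15 ↦ (3,2)
  16 ↦ (5,1)  ✗ repeats pair of k=11
  17 ↦ (5,2)
  18 ↦ (0,3)
  19 ↦ (1,3)
  20 ↦ (2,3)
  21 ↦ (3,3)
  22 ↦ (4,3)
  23 ↦ (5,3)
  24 ↦ (0,4)
  25 ↦ (1,4)
  26 ↦ (2,4)
  27 ↦ (3,4)
  28 ↦ (4,4)
  29 ↦ (5,4)
distinct pairs in image: 29 / 30 needed
  → (5,1) hit at k=11 and k=16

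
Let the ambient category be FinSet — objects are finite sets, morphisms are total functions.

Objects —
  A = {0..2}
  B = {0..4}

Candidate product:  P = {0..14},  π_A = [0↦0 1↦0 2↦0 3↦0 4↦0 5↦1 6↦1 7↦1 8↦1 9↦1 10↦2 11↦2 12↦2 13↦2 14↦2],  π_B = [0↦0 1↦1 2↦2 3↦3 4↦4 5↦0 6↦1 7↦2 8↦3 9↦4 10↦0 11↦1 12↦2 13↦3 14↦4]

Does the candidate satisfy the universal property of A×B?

|A|·|B| = 3·5 = 15;  |P| = 15
Check the pairing map k ↦ (π_A(k), π_B(k)):
  0 ↦ (0,0)
  1 ↦ (0,1)
  2 ↦ (0,2)
  3 ↦ (0,3)
  4 ↦ (0,4)
  5 ↦ (1,0)
  6 ↦ (1,1)
  7 ↦ (1,2)
  8 ↦ (1,3)
  9 ↦ (1,4)
  10 ↦ (2,0)
  11 ↦ (2,1)
  12 ↦ (2,2)
  13 ↦ (2,3)
  14 ↦ (2,4)
distinct pairs in image: 15 / 15 needed
  → bijection onto A×B; projections well-typed.

Answer: VALID PRODUCT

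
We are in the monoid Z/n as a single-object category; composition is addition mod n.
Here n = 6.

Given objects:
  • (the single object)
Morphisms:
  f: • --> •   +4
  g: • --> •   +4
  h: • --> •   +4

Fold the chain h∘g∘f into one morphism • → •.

  0 +4≡4 +4≡2 +4≡0  (mod 6)
result: +0

Answer: +0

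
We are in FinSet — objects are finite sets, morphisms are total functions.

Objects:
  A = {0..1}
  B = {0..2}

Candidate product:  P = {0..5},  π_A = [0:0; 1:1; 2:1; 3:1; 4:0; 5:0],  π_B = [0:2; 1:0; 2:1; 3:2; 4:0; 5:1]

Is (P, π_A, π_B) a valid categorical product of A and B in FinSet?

|A|·|B| = 2·3 = 6;  |P| = 6
Check the pairing map k ↦ (π_A(k), π_B(k)):
  0 : (0,2)
  1 : (1,0)
  2 : (1,1)
  3 : (1,2)
  4 : (0,0)
  5 : (0,1)
distinct pairs in image: 6 / 6 needed
  → bijection onto A×B; projections well-typed.

Answer: VALID PRODUCT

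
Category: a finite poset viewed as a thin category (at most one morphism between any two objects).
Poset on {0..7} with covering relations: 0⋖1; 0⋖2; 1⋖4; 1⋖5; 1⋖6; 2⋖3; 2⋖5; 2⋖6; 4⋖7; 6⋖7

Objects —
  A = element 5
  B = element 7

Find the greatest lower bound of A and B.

Common predecessors of 5,7: {0,1,2}
  maximal lower bounds 1 and 2 are incomparable: neither 1⊑2 nor 2⊑1
→ no greatest lower bound exists

Answer: NO MEET EXISTS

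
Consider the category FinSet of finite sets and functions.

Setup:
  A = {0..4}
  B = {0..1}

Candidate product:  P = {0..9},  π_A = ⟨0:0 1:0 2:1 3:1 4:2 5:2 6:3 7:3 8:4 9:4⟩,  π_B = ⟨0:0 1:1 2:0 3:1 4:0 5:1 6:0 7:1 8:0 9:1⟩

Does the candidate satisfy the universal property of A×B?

|A|·|B| = 5·2 = 10;  |P| = 10
Check the pairing map k ↦ (π_A(k), π_B(k)):
  0 : (0,0)
  1 : (0,1)
  2 : (1,0)
  3 : (1,1)
  4 : (2,0)
  5 : (2,1)
  6 : (3,0)
  7 : (3,1)
  8 : (4,0)
  9 : (4,1)
distinct pairs in image: 10 / 10 needed
  → bijection onto A×B; projections well-typed.

Answer: VALID PRODUCT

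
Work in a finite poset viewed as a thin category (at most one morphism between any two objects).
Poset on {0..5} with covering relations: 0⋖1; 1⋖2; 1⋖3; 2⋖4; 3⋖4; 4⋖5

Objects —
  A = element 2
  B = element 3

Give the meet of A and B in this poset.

Answer: A∧B = 1

Work:
Lower bounds of A=2 and B=3: {0,1}
  0 <= 1
  1 <= 1
glb = 1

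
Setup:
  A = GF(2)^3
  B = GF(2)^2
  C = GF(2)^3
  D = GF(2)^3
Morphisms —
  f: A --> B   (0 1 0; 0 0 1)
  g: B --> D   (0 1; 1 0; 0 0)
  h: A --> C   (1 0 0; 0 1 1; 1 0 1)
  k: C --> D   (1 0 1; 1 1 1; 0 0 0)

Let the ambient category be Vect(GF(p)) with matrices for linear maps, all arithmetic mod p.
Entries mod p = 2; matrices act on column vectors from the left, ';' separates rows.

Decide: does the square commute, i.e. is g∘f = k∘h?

Along f;g (path 1):
  e0=⟨1,0,0⟩ f-->⟨0,0⟩ g-->⟨0,0,0⟩
  e1=⟨0,1,0⟩ f-->⟨1,0⟩ g-->⟨0,1,0⟩
  e2=⟨0,0,1⟩ f-->⟨0,1⟩ g-->⟨1,0,0⟩
  ⟦path⟧₁ = (0 0 1; 0 1 0; 0 0 0)
Along h;k (path 2):
  e0=⟨1,0,0⟩ h-->⟨1,0,1⟩ k-->⟨0,0,0⟩
  e1=⟨0,1,0⟩ h-->⟨0,1,0⟩ k-->⟨0,1,0⟩
  e2=⟨0,0,1⟩ h-->⟨0,1,1⟩ k-->⟨1,0,0⟩
  ⟦path⟧₂ = (0 0 1; 0 1 0; 0 0 0)
Equal? equal; square commutes

Answer: COMMUTES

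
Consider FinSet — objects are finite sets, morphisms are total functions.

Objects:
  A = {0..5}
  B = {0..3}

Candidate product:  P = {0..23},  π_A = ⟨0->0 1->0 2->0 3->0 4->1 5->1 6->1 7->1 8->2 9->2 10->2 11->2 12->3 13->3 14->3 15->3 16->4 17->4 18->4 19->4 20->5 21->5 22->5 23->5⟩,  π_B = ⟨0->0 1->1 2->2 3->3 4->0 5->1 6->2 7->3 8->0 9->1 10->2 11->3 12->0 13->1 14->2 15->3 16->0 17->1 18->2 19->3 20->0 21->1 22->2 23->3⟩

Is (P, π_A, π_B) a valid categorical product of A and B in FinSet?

Answer: VALID PRODUCT

Derivation:
|A|·|B| = 6·4 = 24;  |P| = 24
Check the pairing map k ↦ (π_A(k), π_B(k)):
  0 -> (0,0)
  1 -> (0,1)
  2 -> (0,2)
  3 -> (0,3)
  4 -> (1,0)
  5 -> (1,1)
  6 -> (1,2)
  7 -> (1,3)
  8 -> (2,0)
  9 -> (2,1)
  10 -> (2,2)
  11 -> (2,3)
  12 -> (3,0)
  13 -> (3,1)
  14 -> (3,2)
  15 -> (3,3)
  16 -> (4,0)
  17 -> (4,1)
  18 -> (4,2)
  19 -> (4,3)
  20 -> (5,0)
  21 -> (5,1)
  22 -> (5,2)
  23 -> (5,3)
distinct pairs in image: 24 / 24 needed
  → bijection onto A×B; projections well-typed.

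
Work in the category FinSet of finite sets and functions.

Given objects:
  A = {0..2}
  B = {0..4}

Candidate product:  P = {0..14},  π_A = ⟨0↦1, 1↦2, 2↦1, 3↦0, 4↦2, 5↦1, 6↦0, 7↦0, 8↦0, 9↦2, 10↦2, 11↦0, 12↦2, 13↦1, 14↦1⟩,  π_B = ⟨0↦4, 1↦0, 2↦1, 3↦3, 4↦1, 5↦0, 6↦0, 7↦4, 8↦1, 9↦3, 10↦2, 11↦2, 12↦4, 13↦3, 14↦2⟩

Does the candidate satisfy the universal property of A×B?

|A|·|B| = 3·5 = 15;  |P| = 15
Check the pairing map k ↦ (π_A(k), π_B(k)):
  0 ↦ (1,4)
  1 ↦ (2,0)
  2 ↦ (1,1)
  3 ↦ (0,3)
  4 ↦ (2,1)
  5 ↦ (1,0)
  6 ↦ (0,0)
  7 ↦ (0,4)
  8 ↦ (0,1)
  9 ↦ (2,3)
  10 ↦ (2,2)
  11 ↦ (0,2)
  12 ↦ (2,4)
  13 ↦ (1,3)
  14 ↦ (1,2)
distinct pairs in image: 15 / 15 needed
  → bijection onto A×B; projections well-typed.

Answer: VALID PRODUCT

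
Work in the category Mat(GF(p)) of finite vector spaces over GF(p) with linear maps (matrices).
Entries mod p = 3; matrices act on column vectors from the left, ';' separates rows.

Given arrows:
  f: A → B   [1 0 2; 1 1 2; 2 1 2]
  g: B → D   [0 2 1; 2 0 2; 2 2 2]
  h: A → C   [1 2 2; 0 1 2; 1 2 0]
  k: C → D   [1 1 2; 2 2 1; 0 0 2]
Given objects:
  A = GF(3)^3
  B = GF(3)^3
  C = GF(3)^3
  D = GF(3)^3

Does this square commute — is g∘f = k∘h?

Answer: DOES NOT COMMUTE

Trace:
Along f;g (path 1):
  e0=[1,0,0] f→[1,1,2] g→[1,0,2]
  e1=[0,1,0] f→[0,1,1] g→[0,2,1]
  e2=[0,0,1] f→[2,2,2] g→[0,2,0]
  result₁ = [1 0 0; 0 2 2; 2 1 0]
Along h;k (path 2):
  e0=[1,0,0] h→[1,0,1] k→[0,0,2]
  e1=[0,1,0] h→[2,1,2] k→[1,2,1]
  e2=[0,0,1] h→[2,2,0] k→[1,2,0]
  result₂ = [0 1 1; 0 2 2; 2 1 0]
Equal? distinct morphisms ✗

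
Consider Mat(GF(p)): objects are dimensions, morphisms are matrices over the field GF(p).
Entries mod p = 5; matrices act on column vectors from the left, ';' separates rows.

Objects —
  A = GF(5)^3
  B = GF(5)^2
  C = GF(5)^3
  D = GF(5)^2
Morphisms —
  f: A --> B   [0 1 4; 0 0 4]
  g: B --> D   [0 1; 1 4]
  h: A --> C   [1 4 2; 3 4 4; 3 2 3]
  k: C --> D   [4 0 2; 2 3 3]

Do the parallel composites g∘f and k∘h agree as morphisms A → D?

Path 1 = f;g:
  e0=[1,0,0] f-->[0,0] g-->[0,0]
  e1=[0,1,0] f-->[1,0] g-->[0,1]
  e2=[0,0,1] f-->[4,4] g-->[4,0]
  ⟦path⟧₁ = [0 0 4; 0 1 0]
Path 2 = h;k:
  e0=[1,0,0] h-->[1,3,3] k-->[0,0]
  e1=[0,1,0] h-->[4,4,2] k-->[0,1]
  e2=[0,0,1] h-->[2,4,3] k-->[4,0]
  ⟦path⟧₂ = [0 0 4; 0 1 0]
Equal? YES — commutes

Answer: COMMUTES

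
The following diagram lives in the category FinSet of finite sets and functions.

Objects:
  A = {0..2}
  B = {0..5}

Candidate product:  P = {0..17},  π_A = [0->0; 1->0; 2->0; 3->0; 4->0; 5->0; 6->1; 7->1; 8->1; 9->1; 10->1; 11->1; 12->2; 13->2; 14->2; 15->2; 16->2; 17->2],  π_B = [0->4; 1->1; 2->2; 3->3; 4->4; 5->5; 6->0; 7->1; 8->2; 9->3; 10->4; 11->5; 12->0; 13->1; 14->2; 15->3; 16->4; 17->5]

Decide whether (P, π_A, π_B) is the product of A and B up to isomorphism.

Answer: NOT A VALID PRODUCT — duplicate pair at indices 4,0

Work:
|A|·|B| = 3·6 = 18;  |P| = 18
Check the pairing map k ↦ (π_A(k), π_B(k)):
  0 -> (0,4)
  1 -> (0,1)
  2 -> (0,2)
  3 -> (0,3)
  4 -> (0,4)  ✗ repeats pair of k=0
  5 -> (0,5)
  6 -> (1,0)
  7 -> (1,1)
  8 -> (1,2)
  9 -> (1,3)
  10 -> (1,4)
  11 -> (1,5)
  12 -> (2,0)
  13 -> (2,1)
  14 -> (2,2)
  15 -> (2,3)
  16 -> (2,4)
  17 -> (2,5)
distinct pairs in image: 17 / 18 needed
  → (0,4) hit at k=0 and k=4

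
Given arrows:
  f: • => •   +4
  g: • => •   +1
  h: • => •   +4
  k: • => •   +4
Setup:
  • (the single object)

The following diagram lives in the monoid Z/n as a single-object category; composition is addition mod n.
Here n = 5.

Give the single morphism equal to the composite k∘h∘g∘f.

  0 +4≡4 +1≡0 +4≡4 +4≡3  (mod 5)
result: +3

Answer: +3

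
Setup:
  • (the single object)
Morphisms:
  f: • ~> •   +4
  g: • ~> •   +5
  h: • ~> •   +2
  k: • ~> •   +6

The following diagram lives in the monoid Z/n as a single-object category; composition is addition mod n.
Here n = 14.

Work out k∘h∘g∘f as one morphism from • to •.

Answer: +3

Derivation:
  0 +4≡4 +5≡9 +2≡11 +6≡3  (mod 14)
⟦path⟧: +3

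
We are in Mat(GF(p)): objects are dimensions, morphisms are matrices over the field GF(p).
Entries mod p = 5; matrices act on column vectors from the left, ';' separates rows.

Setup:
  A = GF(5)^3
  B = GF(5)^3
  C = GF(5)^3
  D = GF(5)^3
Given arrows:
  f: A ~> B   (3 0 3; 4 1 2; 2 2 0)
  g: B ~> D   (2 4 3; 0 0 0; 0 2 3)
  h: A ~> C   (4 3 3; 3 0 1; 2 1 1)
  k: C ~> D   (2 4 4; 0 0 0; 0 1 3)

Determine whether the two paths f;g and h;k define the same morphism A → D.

Along f;g (path 1):
  e0=[1,0,0] f~>[3,4,2] g~>[3,0,4]
  e1=[0,1,0] f~>[0,1,2] g~>[0,0,3]
  e2=[0,0,1] f~>[3,2,0] g~>[4,0,4]
  composite₁ = (3 0 4; 0 0 0; 4 3 4)
Along h;k (path 2):
  e0=[1,0,0] h~>[4,3,2] k~>[3,0,4]
  e1=[0,1,0] h~>[3,0,1] k~>[0,0,3]
  e2=[0,0,1] h~>[3,1,1] k~>[4,0,4]
  composite₂ = (3 0 4; 0 0 0; 4 3 4)
Equal? equal; square commutes

Answer: COMMUTES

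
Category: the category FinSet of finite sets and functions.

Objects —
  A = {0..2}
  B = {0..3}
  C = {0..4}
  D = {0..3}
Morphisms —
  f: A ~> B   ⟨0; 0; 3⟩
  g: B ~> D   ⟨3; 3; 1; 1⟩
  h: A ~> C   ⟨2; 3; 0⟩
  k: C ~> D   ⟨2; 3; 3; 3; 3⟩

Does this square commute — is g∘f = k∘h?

Answer: DOES NOT COMMUTE

Work:
1) trace f;g:
  0 f~>0 g~>3
  1 f~>0 g~>3
  2 f~>3 g~>1
  result₁ = ⟨3; 3; 1⟩
2) trace h;k:
  0 h~>2 k~>3
  1 h~>3 k~>3
  2 h~>0 k~>2
  result₂ = ⟨3; 3; 2⟩
Equal? NO — does not commute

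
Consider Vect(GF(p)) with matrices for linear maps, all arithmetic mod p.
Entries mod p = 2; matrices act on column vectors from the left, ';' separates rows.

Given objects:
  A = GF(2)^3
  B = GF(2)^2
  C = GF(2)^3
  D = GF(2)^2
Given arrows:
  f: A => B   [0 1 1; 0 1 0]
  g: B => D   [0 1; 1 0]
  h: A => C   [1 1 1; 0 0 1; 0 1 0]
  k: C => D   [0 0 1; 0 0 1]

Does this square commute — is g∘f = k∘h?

Answer: DOES NOT COMMUTE

Work:
Along f;g (path 1):
  e0=(1,0,0) f=>(0,0) g=>(0,0)
  e1=(0,1,0) f=>(1,1) g=>(1,1)
  e2=(0,0,1) f=>(1,0) g=>(0,1)
  composite₁ = [0 1 0; 0 1 1]
Along h;k (path 2):
  e0=(1,0,0) h=>(1,0,0) k=>(0,0)
  e1=(0,1,0) h=>(1,0,1) k=>(1,1)
  e2=(0,0,1) h=>(1,1,0) k=>(0,0)
  composite₂ = [0 1 0; 0 1 0]
Equal? NO — does not commute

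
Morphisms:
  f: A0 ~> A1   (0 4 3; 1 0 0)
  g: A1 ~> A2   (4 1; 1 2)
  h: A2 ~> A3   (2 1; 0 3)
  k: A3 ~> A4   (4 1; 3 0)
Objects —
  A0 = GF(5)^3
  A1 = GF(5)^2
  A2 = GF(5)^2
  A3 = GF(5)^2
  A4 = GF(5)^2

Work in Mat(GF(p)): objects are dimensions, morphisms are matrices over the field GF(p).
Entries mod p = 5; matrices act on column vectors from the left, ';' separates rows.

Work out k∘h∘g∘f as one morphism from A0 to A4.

Answer: (2 1 2; 2 3 1)

Trace:
  e0=⟨1,0,0⟩ f~>⟨0,1⟩ g~>⟨1,2⟩ h~>⟨4,1⟩ k~>⟨2,2⟩
  e1=⟨0,1,0⟩ f~>⟨4,0⟩ g~>⟨1,4⟩ h~>⟨1,2⟩ k~>⟨1,3⟩
  e2=⟨0,0,1⟩ f~>⟨3,0⟩ g~>⟨2,3⟩ h~>⟨2,4⟩ k~>⟨2,1⟩
result: (2 1 2; 2 3 1)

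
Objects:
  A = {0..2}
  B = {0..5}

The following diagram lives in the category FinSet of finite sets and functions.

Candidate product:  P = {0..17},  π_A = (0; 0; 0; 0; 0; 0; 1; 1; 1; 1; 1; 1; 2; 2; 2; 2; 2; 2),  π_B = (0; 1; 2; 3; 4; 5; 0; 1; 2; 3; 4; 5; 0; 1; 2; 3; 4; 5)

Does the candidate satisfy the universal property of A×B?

Answer: VALID PRODUCT

Trace:
|A|·|B| = 3·6 = 18;  |P| = 18
Check the pairing map k ↦ (π_A(k), π_B(k)):
  0 ↦ (0,0)
  1 ↦ (0,1)
  2 ↦ (0,2)
  3 ↦ (0,3)
  4 ↦ (0,4)
  5 ↦ (0,5)
  6 ↦ (1,0)
  7 ↦ (1,1)
  8 ↦ (1,2)
  9 ↦ (1,3)
  10 ↦ (1,4)
  11 ↦ (1,5)
  12 ↦ (2,0)
  13 ↦ (2,1)
  14 ↦ (2,2)
  15 ↦ (2,3)
  16 ↦ (2,4)
  17 ↦ (2,5)
distinct pairs in image: 18 / 18 needed
  → bijection onto A×B; projections well-typed.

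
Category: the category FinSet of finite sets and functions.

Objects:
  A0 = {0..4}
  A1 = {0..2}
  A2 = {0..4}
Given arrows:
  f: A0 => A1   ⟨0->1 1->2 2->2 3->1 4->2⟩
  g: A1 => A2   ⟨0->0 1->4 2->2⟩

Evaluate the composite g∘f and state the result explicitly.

Answer: ⟨0->4 1->2 2->2 3->4 4->2⟩

Derivation:
  0 f=>1 g=>4
  1 f=>2 g=>2
  2 f=>2 g=>2
  3 f=>1 g=>4
  4 f=>2 g=>2
⟦path⟧: ⟨0->4 1->2 2->2 3->4 4->2⟩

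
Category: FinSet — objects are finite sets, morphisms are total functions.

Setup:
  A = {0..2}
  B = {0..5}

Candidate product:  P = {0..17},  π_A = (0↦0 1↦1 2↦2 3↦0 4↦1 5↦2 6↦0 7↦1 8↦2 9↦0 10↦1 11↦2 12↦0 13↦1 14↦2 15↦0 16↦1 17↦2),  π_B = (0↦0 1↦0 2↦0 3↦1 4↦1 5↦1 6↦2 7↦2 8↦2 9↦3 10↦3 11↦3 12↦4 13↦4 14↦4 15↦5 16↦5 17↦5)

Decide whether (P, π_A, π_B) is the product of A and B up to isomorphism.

|A|·|B| = 3·6 = 18;  |P| = 18
Check the pairing map k ↦ (π_A(k), π_B(k)):
  0 ↦ (0,0)
  1 ↦ (1,0)
  2 ↦ (2,0)
  3 ↦ (0,1)
  4 ↦ (1,1)
  5 ↦ (2,1)
  6 ↦ (0,2)
  7 ↦ (1,2)
  8 ↦ (2,2)
  9 ↦ (0,3)
  10 ↦ (1,3)
  11 ↦ (2,3)
  12 ↦ (0,4)
  13 ↦ (1,4)
  14 ↦ (2,4)
  15 ↦ (0,5)
  16 ↦ (1,5)
  17 ↦ (2,5)
distinct pairs in image: 18 / 18 needed
  → bijection onto A×B; projections well-typed.

Answer: VALID PRODUCT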